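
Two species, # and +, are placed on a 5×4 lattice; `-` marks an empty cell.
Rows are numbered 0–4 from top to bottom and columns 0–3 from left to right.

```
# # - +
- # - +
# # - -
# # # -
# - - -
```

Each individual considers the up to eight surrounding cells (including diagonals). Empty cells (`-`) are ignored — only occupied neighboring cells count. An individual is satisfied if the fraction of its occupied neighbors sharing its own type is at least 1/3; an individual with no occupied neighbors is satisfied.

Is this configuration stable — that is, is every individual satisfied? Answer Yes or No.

Row 0: (0,0)# 2/2 ok · (0,1)# 2/2 ok · (0,3)+ 1/1 ok
Row 1: (1,1)# 4/4 ok · (1,3)+ 1/1 ok
Row 2: (2,0)# 4/4 ok · (2,1)# 5/5 ok
Row 3: (3,0)# 4/4 ok · (3,1)# 5/5 ok · (3,2)# 2/2 ok
Row 4: (4,0)# 2/2 ok
All meet the threshold, so the configuration is stable.

Yes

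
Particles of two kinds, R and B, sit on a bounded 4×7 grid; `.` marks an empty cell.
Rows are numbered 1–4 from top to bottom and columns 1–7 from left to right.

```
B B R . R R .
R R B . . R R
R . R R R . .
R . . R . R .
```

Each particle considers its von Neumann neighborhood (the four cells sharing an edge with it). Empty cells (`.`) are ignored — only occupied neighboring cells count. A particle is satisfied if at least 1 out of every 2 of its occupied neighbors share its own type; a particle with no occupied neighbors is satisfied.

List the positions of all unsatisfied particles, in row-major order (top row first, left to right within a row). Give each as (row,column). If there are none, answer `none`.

(1,2), (1,3), (2,2), (2,3)

Row 1: (1,1)B 1/2 ✓ · (1,2)B 1/3 ✗ · (1,3)R 0/2 ✗ · (1,5)R 1/1 ✓ · (1,6)R 2/2 ✓
Row 2: (2,1)R 2/3 ✓ · (2,2)R 1/3 ✗ · (2,3)B 0/3 ✗ · (2,6)R 2/2 ✓ · (2,7)R 1/1 ✓
Row 3: (3,1)R 2/2 ✓ · (3,3)R 1/2 ✓ · (3,4)R 3/3 ✓ · (3,5)R 1/1 ✓
Row 4: (4,1)R 1/1 ✓ · (4,4)R 1/1 ✓ · (4,6)R 0/0 ✓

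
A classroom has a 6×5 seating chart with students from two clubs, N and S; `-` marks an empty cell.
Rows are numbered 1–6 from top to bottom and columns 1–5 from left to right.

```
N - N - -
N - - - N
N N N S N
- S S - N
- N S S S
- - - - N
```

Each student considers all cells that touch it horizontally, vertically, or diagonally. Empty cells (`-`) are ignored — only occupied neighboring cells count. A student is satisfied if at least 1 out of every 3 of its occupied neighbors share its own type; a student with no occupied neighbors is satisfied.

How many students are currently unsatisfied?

5

Row 1: (1,1)N 1/1 ok · (1,3)N 0/0 ok
Row 2: (2,1)N 3/3 ok · (2,5)N 1/2 ok
Row 3: (3,1)N 2/3 ok · (3,2)N 3/5 ok · (3,3)N 1/4 unhappy · (3,4)S 1/5 unhappy · (3,5)N 2/3 ok
Row 4: (4,2)S 2/6 ok · (4,3)S 4/7 ok · (4,5)N 1/4 unhappy
Row 5: (5,2)N 0/3 unhappy · (5,3)S 3/4 ok · (5,4)S 3/5 ok · (5,5)S 1/3 ok
Row 6: (6,5)N 0/2 unhappy
Unsatisfied: (3,3), (3,4), (4,5), (5,2), (6,5) — 5 in total.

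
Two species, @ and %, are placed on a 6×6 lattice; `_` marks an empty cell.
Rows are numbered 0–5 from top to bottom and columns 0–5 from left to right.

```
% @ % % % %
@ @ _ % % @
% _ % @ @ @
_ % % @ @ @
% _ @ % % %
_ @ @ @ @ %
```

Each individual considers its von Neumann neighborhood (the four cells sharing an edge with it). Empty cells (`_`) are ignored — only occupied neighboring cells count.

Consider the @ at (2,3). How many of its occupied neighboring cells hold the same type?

2

Occupied neighbors of (2,3): (1,3)=%, (3,3)=@, (2,2)=%, (2,4)=@.
Same type (@): 2 of 4.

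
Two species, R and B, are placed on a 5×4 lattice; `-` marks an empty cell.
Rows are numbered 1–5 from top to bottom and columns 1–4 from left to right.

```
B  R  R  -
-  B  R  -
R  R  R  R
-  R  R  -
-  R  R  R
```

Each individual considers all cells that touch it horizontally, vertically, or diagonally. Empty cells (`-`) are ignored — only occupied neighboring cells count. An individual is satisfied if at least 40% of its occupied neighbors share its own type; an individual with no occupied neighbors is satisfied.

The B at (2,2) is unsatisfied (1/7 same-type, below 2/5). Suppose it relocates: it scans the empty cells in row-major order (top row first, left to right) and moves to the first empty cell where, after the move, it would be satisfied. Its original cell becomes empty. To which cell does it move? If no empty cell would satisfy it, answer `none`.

none

Vacating (2,2). Empty cells in order:
  (1,4): 0/2 same-type → still unsatisfied.
  (2,1): 1/4 same-type → still unsatisfied.
  (2,4): 0/4 same-type → still unsatisfied.
  (4,1): 0/4 same-type → still unsatisfied.
  (4,4): 0/5 same-type → still unsatisfied.
  (5,1): 0/2 same-type → still unsatisfied.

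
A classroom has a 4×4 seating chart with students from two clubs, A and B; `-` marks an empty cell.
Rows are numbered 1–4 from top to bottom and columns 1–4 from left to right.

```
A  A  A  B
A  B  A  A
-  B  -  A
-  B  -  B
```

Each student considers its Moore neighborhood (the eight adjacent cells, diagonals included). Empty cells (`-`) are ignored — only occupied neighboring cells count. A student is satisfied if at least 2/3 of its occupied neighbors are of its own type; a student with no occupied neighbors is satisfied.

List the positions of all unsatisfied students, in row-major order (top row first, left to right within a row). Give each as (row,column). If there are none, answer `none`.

Row 1: (1,1)A 2/3 ✓ · (1,2)A 4/5 ✓ · (1,3)A 3/5 ✗ · (1,4)B 0/3 ✗
Row 2: (2,1)A 2/4 ✗ · (2,2)B 1/6 ✗ · (2,3)A 4/7 ✗ · (2,4)A 3/4 ✓
Row 3: (3,2)B 2/4 ✗ · (3,4)A 2/3 ✓
Row 4: (4,2)B 1/1 ✓ · (4,4)B 0/1 ✗

(1,3), (1,4), (2,1), (2,2), (2,3), (3,2), (4,4)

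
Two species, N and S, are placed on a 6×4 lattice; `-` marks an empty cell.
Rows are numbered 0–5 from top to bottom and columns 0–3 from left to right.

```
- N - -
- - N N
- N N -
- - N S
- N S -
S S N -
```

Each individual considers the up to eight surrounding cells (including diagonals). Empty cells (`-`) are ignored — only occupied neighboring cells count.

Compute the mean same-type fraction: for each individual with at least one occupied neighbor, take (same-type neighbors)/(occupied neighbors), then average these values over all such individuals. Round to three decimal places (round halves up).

(0,1)N 1/1
(1,2)N 4/4
(1,3)N 2/2
(2,1)N 3/3
(2,2)N 4/5
(3,2)N 3/5
(3,3)S 1/3
(4,1)N 2/5
(4,2)S 2/5
(5,0)S 1/2
(5,1)S 2/4
(5,2)N 1/3
Sum over 12 individuals: 1/1 + 4/4 + 2/2 + 3/3 + 4/5 + 3/5 + 1/3 + 2/5 + 2/5 + 1/2 + 2/4 + 1/3 = 118/15; mean = 118/15 ÷ 12 = 59/90 = 0.655555… → 0.656.

0.656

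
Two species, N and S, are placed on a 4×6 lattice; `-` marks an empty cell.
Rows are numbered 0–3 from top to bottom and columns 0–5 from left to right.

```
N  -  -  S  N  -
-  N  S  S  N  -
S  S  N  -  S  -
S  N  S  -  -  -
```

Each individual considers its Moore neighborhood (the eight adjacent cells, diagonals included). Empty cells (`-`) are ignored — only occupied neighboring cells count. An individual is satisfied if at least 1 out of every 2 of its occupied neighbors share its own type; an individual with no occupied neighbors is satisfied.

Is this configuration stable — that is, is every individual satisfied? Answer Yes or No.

No

Row 0: (0,0)N 1/1 ✓ · (0,3)S 2/4 ✓ · (0,4)N 1/3 ✗
Row 1: (1,1)N 2/5 ✗ · (1,2)S 3/5 ✓ · (1,3)S 3/6 ✓ · (1,4)N 1/4 ✗
Row 2: (2,0)S 2/4 ✓ · (2,1)S 4/7 ✓ · (2,2)N 2/6 ✗ · (2,4)S 1/2 ✓
Row 3: (3,0)S 2/3 ✓ · (3,1)N 1/5 ✗ · (3,2)S 1/3 ✗
For instance (0,4) has only 1/3 same-type neighbors, below 1/2.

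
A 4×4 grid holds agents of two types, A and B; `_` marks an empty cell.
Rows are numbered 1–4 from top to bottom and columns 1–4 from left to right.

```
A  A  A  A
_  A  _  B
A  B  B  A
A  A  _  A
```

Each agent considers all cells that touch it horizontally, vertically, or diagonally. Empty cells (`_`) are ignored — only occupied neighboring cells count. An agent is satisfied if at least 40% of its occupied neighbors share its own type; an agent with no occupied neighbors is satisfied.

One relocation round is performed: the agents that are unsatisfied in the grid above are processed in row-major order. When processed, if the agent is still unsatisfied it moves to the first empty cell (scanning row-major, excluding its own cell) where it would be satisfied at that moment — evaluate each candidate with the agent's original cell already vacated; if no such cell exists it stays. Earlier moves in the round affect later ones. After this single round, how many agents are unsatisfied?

Initially unsatisfied (in order): (2,4), (3,2), (3,3), (3,4).
  (2,4) → (4,3).
  (3,2): no empty cell satisfies it; stays.
  (3,3): no empty cell satisfies it; stays.
  (3,4) → (2,1).
Resulting grid:
A A A A
A A _ _
A B B _
A A B A
Unsatisfied now: (3,2), (4,4).

2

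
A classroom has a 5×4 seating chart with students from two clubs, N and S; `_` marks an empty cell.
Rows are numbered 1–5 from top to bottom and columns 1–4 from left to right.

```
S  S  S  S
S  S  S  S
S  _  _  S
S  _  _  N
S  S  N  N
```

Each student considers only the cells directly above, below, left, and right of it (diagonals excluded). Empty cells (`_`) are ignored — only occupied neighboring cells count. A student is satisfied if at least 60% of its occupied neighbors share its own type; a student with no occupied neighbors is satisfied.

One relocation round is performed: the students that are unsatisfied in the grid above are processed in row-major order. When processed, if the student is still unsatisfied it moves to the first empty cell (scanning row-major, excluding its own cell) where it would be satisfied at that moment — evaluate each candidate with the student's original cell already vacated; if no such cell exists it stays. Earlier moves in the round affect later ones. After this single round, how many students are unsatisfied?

Initially unsatisfied (in order): (3,4), (4,4), (5,2), (5,3).
  (3,4) → (3,2).
  (4,4): now satisfied by earlier moves; stays.
  (5,2) → (3,3).
  (5,3): now satisfied by earlier moves; stays.
Resulting grid:
S S S S
S S S S
S S S _
S _ _ N
S _ N N
All satisfied now.

0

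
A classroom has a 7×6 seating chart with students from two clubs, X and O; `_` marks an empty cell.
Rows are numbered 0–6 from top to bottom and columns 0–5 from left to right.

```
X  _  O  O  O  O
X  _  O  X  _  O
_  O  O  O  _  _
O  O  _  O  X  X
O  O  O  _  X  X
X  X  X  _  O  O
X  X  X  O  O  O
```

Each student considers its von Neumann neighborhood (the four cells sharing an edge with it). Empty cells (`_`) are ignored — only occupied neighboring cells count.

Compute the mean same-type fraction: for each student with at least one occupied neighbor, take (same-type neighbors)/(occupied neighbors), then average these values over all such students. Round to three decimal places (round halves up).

(0,0)X 1/1
(0,2)O 2/2
(0,3)O 2/3
(0,4)O 2/2
(0,5)O 2/2
(1,0)X 1/1
(1,2)O 2/3
(1,3)X 0/3
(1,5)O 1/1
(2,1)O 2/2
(2,2)O 3/3
(2,3)O 2/3
(3,0)O 2/2
(3,1)O 3/3
(3,3)O 1/2
(3,4)X 2/3
(3,5)X 2/2
(4,0)O 2/3
(4,1)O 3/4
(4,2)O 1/2
(4,4)X 2/3
(4,5)X 2/3
(5,0)X 2/3
(5,1)X 3/4
(5,2)X 2/3
(5,4)O 2/3
(5,5)O 2/3
(6,0)X 2/2
(6,1)X 3/3
(6,2)X 2/3
(6,3)O 1/2
(6,4)O 3/3
(6,5)O 2/2
Sum over 33 students: 1/1 + 2/2 + 2/3 + 2/2 + 2/2 + 1/1 + 2/3 + 0/3 + 1/1 + 2/2 + 3/3 + 2/3 + 2/2 + 3/3 + 1/2 + 2/3 + 2/2 + 2/3 + 3/4 + 1/2 + 2/3 + 2/3 + 2/3 + 3/4 + 2/3 + 2/3 + 2/3 + 2/2 + 3/3 + 2/3 + 1/2 + 3/3 + 2/2 = 26; mean = 26 ÷ 33 = 26/33 = 0.787878… → 0.788.

0.788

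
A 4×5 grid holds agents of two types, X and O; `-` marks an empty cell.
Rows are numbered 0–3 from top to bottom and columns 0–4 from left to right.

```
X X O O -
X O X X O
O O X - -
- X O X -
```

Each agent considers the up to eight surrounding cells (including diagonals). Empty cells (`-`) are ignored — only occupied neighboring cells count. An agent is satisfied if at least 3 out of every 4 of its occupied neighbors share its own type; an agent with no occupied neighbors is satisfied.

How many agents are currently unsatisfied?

15

(0,0)X 2/3 ✗
(0,1)X 3/5 ✗
(0,2)O 2/5 ✗
(0,3)O 2/4 ✗
(1,0)X 2/5 ✗
(1,1)O 3/8 ✗
(1,2)X 3/7 ✗
(1,3)X 2/5 ✗
(1,4)O 1/2 ✗
(2,0)O 2/4 ✗
(2,1)O 3/7 ✗
(2,2)X 4/7 ✗
(3,1)X 1/4 ✗
(3,2)O 1/4 ✗
(3,3)X 1/2 ✗
Unsatisfied: (0,0), (0,1), (0,2), (0,3), (1,0), (1,1), (1,2), (1,3), (1,4), (2,0), (2,1), (2,2), (3,1), (3,2), (3,3) — 15 in total.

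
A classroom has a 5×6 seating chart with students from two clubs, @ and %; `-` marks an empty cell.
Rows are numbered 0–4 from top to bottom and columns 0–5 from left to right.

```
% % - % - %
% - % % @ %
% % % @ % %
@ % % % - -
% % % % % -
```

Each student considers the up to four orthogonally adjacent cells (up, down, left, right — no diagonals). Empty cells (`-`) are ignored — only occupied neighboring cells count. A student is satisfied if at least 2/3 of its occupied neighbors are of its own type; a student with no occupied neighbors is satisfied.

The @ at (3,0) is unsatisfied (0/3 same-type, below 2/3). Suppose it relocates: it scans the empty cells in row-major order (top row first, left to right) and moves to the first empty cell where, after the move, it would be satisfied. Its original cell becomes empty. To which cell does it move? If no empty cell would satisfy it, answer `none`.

none

Vacating (3,0). Empty cells in order:
  (0,2): 0/3 same-type → still unsatisfied.
  (0,4): 1/3 same-type → still unsatisfied.
  (1,1): 0/4 same-type → still unsatisfied.
  (3,4): 0/3 same-type → still unsatisfied.
  (3,5): 0/1 same-type → still unsatisfied.
  (4,5): 0/1 same-type → still unsatisfied.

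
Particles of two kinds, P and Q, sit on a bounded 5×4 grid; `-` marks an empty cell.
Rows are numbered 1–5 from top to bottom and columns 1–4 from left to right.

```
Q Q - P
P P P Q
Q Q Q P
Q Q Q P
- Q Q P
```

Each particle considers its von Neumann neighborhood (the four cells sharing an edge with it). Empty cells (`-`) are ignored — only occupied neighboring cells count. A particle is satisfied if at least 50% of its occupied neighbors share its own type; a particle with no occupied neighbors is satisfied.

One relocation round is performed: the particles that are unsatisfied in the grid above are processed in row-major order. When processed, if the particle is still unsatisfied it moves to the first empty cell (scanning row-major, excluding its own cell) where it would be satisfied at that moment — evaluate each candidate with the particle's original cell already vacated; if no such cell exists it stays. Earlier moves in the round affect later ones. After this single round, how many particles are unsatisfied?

2

Initially unsatisfied (in order): (1,4), (2,1), (2,3), (2,4), (3,4).
  (1,4) → (1,3).
  (2,1) → (1,4).
  (2,3): now satisfied by earlier moves; stays.
  (2,4) → (2,1).
  (3,4): now satisfied by earlier moves; stays.
Resulting grid:
Q Q P P
Q P P -
Q Q Q P
Q Q Q P
- Q Q P
Unsatisfied now: (1,2), (2,2).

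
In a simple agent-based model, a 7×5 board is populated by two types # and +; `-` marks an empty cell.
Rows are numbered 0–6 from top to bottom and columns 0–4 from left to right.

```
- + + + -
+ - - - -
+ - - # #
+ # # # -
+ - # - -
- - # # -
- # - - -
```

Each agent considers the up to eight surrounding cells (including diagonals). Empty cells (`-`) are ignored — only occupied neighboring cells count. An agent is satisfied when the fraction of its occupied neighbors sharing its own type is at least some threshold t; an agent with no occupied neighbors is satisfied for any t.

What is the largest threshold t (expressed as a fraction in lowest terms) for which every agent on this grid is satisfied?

Row 0: (0,1)+ 2/2 · (0,2)+ 2/2 · (0,3)+ 1/1
Row 1: (1,0)+ 2/2
Row 2: (2,0)+ 2/3 · (2,3)# 3/3 · (2,4)# 2/2
Row 3: (3,0)+ 2/3 · (3,1)# 2/5 · (3,2)# 4/4 · (3,3)# 4/4
Row 4: (4,0)+ 1/2 · (4,2)# 5/5
Row 5: (5,2)# 3/3 · (5,3)# 2/2
Row 6: (6,1)# 1/1
The smallest same-type fraction is 2/5 at (3,1), which reduces to 2/5. Any threshold above that leaves this agent unsatisfied.

2/5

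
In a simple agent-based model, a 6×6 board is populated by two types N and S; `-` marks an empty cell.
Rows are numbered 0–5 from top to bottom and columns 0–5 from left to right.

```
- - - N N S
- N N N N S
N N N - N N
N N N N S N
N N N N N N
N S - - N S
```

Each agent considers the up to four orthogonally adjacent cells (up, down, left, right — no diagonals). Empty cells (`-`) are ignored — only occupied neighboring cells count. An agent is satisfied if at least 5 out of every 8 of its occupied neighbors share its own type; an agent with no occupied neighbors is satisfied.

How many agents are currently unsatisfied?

Row 0: (0,3)N 2/2 ✓ · (0,4)N 2/3 ✓ · (0,5)S 1/2 ✗
Row 1: (1,1)N 2/2 ✓ · (1,2)N 3/3 ✓ · (1,3)N 3/3 ✓ · (1,4)N 3/4 ✓ · (1,5)S 1/3 ✗
Row 2: (2,0)N 2/2 ✓ · (2,1)N 4/4 ✓ · (2,2)N 3/3 ✓ · (2,4)N 2/3 ✓ · (2,5)N 2/3 ✓
Row 3: (3,0)N 3/3 ✓ · (3,1)N 4/4 ✓ · (3,2)N 4/4 ✓ · (3,3)N 2/3 ✓ · (3,4)S 0/4 ✗ · (3,5)N 2/3 ✓
Row 4: (4,0)N 3/3 ✓ · (4,1)N 3/4 ✓ · (4,2)N 3/3 ✓ · (4,3)N 3/3 ✓ · (4,4)N 3/4 ✓ · (4,5)N 2/3 ✓
Row 5: (5,0)N 1/2 ✗ · (5,1)S 0/2 ✗ · (5,4)N 1/2 ✗ · (5,5)S 0/2 ✗
Unsatisfied: (0,5), (1,5), (3,4), (5,0), (5,1), (5,4), (5,5) — 7 in total.

7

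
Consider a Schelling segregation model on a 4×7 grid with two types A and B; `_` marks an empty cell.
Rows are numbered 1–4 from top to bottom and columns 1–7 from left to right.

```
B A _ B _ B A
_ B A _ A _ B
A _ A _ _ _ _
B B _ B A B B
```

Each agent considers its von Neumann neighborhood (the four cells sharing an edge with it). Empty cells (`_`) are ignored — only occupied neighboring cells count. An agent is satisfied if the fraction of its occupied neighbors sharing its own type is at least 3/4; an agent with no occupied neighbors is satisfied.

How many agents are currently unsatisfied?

12

Row 1: (1,1)B 0/1 unhappy · (1,2)A 0/2 unhappy · (1,4)B 0/0 ok · (1,6)B 0/1 unhappy · (1,7)A 0/2 unhappy
Row 2: (2,2)B 0/2 unhappy · (2,3)A 1/2 unhappy · (2,5)A 0/0 ok · (2,7)B 0/1 unhappy
Row 3: (3,1)A 0/1 unhappy · (3,3)A 1/1 ok
Row 4: (4,1)B 1/2 unhappy · (4,2)B 1/1 ok · (4,4)B 0/1 unhappy · (4,5)A 0/2 unhappy · (4,6)B 1/2 unhappy · (4,7)B 1/1 ok
Unsatisfied: (1,1), (1,2), (1,6), (1,7), (2,2), (2,3), (2,7), (3,1), (4,1), (4,4), (4,5), (4,6) — 12 in total.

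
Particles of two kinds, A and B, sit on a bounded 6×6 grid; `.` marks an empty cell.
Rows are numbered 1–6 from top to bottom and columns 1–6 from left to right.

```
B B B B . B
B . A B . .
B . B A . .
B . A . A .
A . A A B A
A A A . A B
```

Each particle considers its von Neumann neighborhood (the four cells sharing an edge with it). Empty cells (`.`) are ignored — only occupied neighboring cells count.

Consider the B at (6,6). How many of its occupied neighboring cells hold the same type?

Occupied neighbors of (6,6): (5,6)=A, (6,5)=A.
Same type (B): 0 of 2.

0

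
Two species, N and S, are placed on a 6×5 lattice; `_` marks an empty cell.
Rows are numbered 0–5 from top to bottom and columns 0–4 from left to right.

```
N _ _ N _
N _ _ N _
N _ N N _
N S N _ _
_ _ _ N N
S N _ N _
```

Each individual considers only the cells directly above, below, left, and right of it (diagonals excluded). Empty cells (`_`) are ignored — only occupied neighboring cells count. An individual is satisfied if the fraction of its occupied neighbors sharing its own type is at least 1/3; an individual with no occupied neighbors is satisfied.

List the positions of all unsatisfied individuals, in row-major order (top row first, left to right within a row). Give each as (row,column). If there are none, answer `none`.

(3,1), (5,0), (5,1)

(0,0)N 1/1 ✓
(0,3)N 1/1 ✓
(1,0)N 2/2 ✓
(1,3)N 2/2 ✓
(2,0)N 2/2 ✓
(2,2)N 2/2 ✓
(2,3)N 2/2 ✓
(3,0)N 1/2 ✓
(3,1)S 0/2 ✗
(3,2)N 1/2 ✓
(4,3)N 2/2 ✓
(4,4)N 1/1 ✓
(5,0)S 0/1 ✗
(5,1)N 0/1 ✗
(5,3)N 1/1 ✓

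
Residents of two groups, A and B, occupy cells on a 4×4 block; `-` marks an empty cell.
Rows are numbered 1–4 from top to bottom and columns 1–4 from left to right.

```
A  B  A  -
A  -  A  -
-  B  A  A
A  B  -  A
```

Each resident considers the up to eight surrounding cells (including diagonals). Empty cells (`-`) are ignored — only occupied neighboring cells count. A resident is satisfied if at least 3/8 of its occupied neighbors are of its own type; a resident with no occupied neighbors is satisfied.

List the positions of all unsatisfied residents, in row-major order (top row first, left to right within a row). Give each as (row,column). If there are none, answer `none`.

(1,2), (2,1), (3,2), (4,1), (4,2)

Row 1: (1,1)A 1/2 satisfied · (1,2)B 0/4 not · (1,3)A 1/2 satisfied
Row 2: (2,1)A 1/3 not · (2,3)A 3/5 satisfied
Row 3: (3,2)B 1/5 not · (3,3)A 3/5 satisfied · (3,4)A 3/3 satisfied
Row 4: (4,1)A 0/2 not · (4,2)B 1/3 not · (4,4)A 2/2 satisfied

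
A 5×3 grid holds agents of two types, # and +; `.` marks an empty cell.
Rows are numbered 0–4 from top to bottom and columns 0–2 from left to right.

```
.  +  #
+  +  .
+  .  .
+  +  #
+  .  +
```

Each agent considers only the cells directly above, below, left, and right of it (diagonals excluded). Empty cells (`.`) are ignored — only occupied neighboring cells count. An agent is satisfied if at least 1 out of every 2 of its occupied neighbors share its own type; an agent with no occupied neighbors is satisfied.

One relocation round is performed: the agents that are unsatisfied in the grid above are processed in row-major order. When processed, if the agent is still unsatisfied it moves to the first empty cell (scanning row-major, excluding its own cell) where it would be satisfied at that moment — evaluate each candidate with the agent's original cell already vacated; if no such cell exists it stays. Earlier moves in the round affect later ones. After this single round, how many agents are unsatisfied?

0

Initially unsatisfied (in order): (0,2), (3,2), (4,2).
  (0,2) → (2,2).
  (3,2) → (1,2).
  (4,2): now satisfied by earlier moves; stays.
Resulting grid:
. + .
+ + #
+ . #
+ + .
+ . +
All satisfied now.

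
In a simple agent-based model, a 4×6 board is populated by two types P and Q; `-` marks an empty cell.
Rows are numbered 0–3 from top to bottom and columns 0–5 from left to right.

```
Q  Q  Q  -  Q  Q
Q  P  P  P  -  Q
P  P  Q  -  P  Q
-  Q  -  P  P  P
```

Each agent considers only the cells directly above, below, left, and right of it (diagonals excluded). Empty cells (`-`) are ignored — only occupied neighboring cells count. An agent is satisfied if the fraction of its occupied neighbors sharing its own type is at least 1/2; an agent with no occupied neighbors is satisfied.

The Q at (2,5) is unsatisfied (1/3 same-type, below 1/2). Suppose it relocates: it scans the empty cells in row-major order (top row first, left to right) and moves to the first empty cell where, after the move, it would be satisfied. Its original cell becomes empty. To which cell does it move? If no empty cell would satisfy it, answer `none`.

(0,3)

Vacating (2,5). Empty cells in order:
  (0,3): 2/3 same-type → satisfied — stop here.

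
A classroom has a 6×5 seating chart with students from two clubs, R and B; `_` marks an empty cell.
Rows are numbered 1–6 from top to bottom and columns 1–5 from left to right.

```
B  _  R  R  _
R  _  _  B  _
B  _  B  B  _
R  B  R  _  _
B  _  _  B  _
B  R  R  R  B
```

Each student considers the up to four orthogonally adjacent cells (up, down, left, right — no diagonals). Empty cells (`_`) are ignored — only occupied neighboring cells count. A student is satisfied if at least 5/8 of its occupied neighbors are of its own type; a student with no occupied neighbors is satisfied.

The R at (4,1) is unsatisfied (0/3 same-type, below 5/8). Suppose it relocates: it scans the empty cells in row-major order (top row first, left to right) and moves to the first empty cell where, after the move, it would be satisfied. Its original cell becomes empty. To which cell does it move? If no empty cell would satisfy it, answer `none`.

(1,5)

Vacating (4,1). Empty cells in order:
  (1,2): 1/2 same-type → still unsatisfied.
  (1,5): 1/1 same-type → satisfied — stop here.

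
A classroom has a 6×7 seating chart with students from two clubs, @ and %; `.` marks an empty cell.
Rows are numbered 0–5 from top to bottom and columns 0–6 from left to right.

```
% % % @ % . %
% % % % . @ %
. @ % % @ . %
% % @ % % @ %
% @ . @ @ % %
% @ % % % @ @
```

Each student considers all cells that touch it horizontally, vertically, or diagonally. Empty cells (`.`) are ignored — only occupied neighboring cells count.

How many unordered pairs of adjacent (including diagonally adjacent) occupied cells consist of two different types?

Scan each occupied cell's neighbors to the right and below (and the two forward diagonals) so each pair is counted once.
Row 0: %(0,0)–%(0,1)= %(0,0)–%(1,0)= %(0,0)–%(1,1)= %(0,1)–%(0,2)= %(0,1)–%(1,1)= %(0,1)–%(1,2)= %(0,1)–%(1,0)= %(0,2)–@(0,3)≠ %(0,2)–%(1,2)= %(0,2)–%(1,3)= %(0,2)–%(1,1)= @(0,3)–%(0,4)≠ @(0,3)–%(1,3)≠ @(0,3)–%(1,2)≠ %(0,4)–@(1,5)≠ %(0,4)–%(1,3)= %(0,6)–%(1,6)= %(0,6)–@(1,5)≠  → 6/18 unlike.
Row 1: %(1,0)–%(1,1)= %(1,0)–@(2,1)≠ %(1,1)–%(1,2)= %(1,1)–@(2,1)≠ %(1,1)–%(2,2)= %(1,2)–%(1,3)= %(1,2)–%(2,2)= %(1,2)–%(2,3)= %(1,2)–@(2,1)≠ %(1,3)–%(2,3)= %(1,3)–@(2,4)≠ %(1,3)–%(2,2)= @(1,5)–%(1,6)≠ @(1,5)–%(2,6)≠ @(1,5)–@(2,4)= %(1,6)–%(2,6)=  → 6/16 unlike.
Row 2: @(2,1)–%(2,2)≠ @(2,1)–%(3,1)≠ @(2,1)–@(3,2)= @(2,1)–%(3,0)≠ %(2,2)–%(2,3)= %(2,2)–@(3,2)≠ %(2,2)–%(3,3)= %(2,2)–%(3,1)= %(2,3)–@(2,4)≠ %(2,3)–%(3,3)= %(2,3)–%(3,4)= %(2,3)–@(3,2)≠ @(2,4)–%(3,4)≠ @(2,4)–@(3,5)= @(2,4)–%(3,3)≠ %(2,6)–%(3,6)= %(2,6)–@(3,5)≠  → 9/17 unlike.
Row 3: %(3,0)–%(3,1)= %(3,0)–%(4,0)= %(3,0)–@(4,1)≠ %(3,1)–@(3,2)≠ %(3,1)–@(4,1)≠ %(3,1)–%(4,0)= @(3,2)–%(3,3)≠ @(3,2)–@(4,3)= @(3,2)–@(4,1)= %(3,3)–%(3,4)= %(3,3)–@(4,3)≠ %(3,3)–@(4,4)≠ %(3,4)–@(3,5)≠ %(3,4)–@(4,4)≠ %(3,4)–%(4,5)= %(3,4)–@(4,3)≠ @(3,5)–%(3,6)≠ @(3,5)–%(4,5)≠ @(3,5)–%(4,6)≠ @(3,5)–@(4,4)= %(3,6)–%(4,6)= %(3,6)–%(4,5)=  → 12/22 unlike.
Row 4: %(4,0)–@(4,1)≠ %(4,0)–%(5,0)= %(4,0)–@(5,1)≠ @(4,1)–@(5,1)= @(4,1)–%(5,2)≠ @(4,1)–%(5,0)≠ @(4,3)–@(4,4)= @(4,3)–%(5,3)≠ @(4,3)–%(5,4)≠ @(4,3)–%(5,2)≠ @(4,4)–%(4,5)≠ @(4,4)–%(5,4)≠ @(4,4)–@(5,5)= @(4,4)–%(5,3)≠ %(4,5)–%(4,6)= %(4,5)–@(5,5)≠ %(4,5)–@(5,6)≠ %(4,5)–%(5,4)= %(4,6)–@(5,6)≠ %(4,6)–@(5,5)≠  → 14/20 unlike.
Row 5: %(5,0)–@(5,1)≠ @(5,1)–%(5,2)≠ %(5,2)–%(5,3)= %(5,3)–%(5,4)= %(5,4)–@(5,5)≠ @(5,5)–@(5,6)=  → 3/6 unlike.
Total adjacent occupied pairs: 99; unlike-type pairs: 50.

50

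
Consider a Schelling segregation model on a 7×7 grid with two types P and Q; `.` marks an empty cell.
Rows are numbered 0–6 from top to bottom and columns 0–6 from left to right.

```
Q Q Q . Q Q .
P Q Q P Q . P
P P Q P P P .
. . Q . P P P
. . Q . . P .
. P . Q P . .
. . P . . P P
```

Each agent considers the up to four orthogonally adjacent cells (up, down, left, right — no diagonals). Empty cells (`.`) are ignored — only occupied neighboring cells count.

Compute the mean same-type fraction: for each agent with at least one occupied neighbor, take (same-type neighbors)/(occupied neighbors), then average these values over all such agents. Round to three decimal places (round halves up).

(0,0)Q 1/2
(0,1)Q 3/3
(0,2)Q 2/2
(0,4)Q 2/2
(0,5)Q 1/1
(1,0)P 1/3
(1,1)Q 2/4
(1,2)Q 3/4
(1,3)P 1/3
(1,4)Q 1/3
(1,6)P — no occupied neighbors
(2,0)P 2/2
(2,1)P 1/3
(2,2)Q 2/4
(2,3)P 2/3
(2,4)P 3/4
(2,5)P 2/2
(3,2)Q 2/2
(3,4)P 2/2
(3,5)P 4/4
(3,6)P 1/1
(4,2)Q 1/1
(4,5)P 1/1
(5,1)P — no occupied neighbors
(5,3)Q 0/1
(5,4)P 0/1
(6,2)P — no occupied neighbors
(6,5)P 1/1
(6,6)P 1/1
Sum over 26 agents: 1/2 + 3/3 + 2/2 + 2/2 + 1/1 + 1/3 + 2/4 + 3/4 + 1/3 + 1/3 + 2/2 + 1/3 + 2/4 + 2/3 + 3/4 + 2/2 + 2/2 + 2/2 + 4/4 + 1/1 + 1/1 + 1/1 + 0/1 + 0/1 + 1/1 + 1/1 = 19; mean = 19 ÷ 26 = 19/26 = 0.730769… → 0.731.

0.731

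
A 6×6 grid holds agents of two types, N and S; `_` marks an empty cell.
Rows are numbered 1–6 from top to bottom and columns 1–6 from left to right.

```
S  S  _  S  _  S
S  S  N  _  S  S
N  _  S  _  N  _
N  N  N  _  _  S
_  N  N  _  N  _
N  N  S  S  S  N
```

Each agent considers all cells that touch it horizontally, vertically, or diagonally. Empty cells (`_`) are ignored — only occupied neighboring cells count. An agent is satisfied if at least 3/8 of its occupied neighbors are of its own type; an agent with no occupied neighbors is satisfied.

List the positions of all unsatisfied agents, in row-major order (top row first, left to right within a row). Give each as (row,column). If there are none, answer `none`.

(1,1)S 3/3 ✓
(1,2)S 3/4 ✓
(1,4)S 1/2 ✓
(1,6)S 2/2 ✓
(2,1)S 3/4 ✓
(2,2)S 4/6 ✓
(2,3)N 0/4 ✗
(2,5)S 3/4 ✓
(2,6)S 2/3 ✓
(3,1)N 2/4 ✓
(3,3)S 1/4 ✗
(3,5)N 0/3 ✗
(4,1)N 3/3 ✓
(4,2)N 5/6 ✓
(4,3)N 3/4 ✓
(4,6)S 0/2 ✗
(5,2)N 6/7 ✓
(5,3)N 4/6 ✓
(5,5)N 1/4 ✗
(6,1)N 2/2 ✓
(6,2)N 3/4 ✓
(6,3)S 1/4 ✗
(6,4)S 2/4 ✓
(6,5)S 1/3 ✗
(6,6)N 1/2 ✓

(2,3), (3,3), (3,5), (4,6), (5,5), (6,3), (6,5)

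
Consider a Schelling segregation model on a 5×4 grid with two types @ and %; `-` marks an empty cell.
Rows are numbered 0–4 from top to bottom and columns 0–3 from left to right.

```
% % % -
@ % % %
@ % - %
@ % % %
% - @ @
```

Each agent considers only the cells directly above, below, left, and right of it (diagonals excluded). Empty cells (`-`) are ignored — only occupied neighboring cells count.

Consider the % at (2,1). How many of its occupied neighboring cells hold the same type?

Occupied neighbors of (2,1): (1,1)=%, (3,1)=%, (2,0)=@.
Same type (%): 2 of 3.

2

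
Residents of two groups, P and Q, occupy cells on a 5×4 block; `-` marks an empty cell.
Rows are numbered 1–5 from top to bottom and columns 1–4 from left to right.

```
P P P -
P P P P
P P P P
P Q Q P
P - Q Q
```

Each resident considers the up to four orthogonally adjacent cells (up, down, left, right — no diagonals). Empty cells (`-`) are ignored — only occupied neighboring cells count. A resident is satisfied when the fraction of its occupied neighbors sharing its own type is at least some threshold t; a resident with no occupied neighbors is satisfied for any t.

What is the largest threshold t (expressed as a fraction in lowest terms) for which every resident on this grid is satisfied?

(1,1)P 2/2
(1,2)P 3/3
(1,3)P 2/2
(2,1)P 3/3
(2,2)P 4/4
(2,3)P 4/4
(2,4)P 2/2
(3,1)P 3/3
(3,2)P 3/4
(3,3)P 3/4
(3,4)P 3/3
(4,1)P 2/3
(4,2)Q 1/3
(4,3)Q 2/4
(4,4)P 1/3
(5,1)P 1/1
(5,3)Q 2/2
(5,4)Q 1/2
The smallest same-type fraction is 1/3 at (4,2), which reduces to 1/3. Any threshold above that leaves this resident unsatisfied.

1/3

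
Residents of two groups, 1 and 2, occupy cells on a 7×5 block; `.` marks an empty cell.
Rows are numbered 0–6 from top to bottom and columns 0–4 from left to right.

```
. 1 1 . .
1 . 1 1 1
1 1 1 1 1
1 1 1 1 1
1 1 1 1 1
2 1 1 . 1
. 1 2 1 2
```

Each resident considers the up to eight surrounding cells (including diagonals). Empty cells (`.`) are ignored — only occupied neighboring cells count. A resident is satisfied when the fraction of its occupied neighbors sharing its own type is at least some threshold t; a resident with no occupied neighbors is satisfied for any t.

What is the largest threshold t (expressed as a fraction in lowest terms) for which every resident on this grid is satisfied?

0/1

(0,1)1 3/3
(0,2)1 3/3
(1,0)1 3/3
(1,2)1 6/6
(1,3)1 6/6
(1,4)1 3/3
(2,0)1 4/4
(2,1)1 7/7
(2,2)1 7/7
(2,3)1 8/8
(2,4)1 5/5
(3,0)1 5/5
(3,1)1 8/8
(3,2)1 8/8
(3,3)1 8/8
(3,4)1 5/5
(4,0)1 4/5
(4,1)1 7/8
(4,2)1 7/7
(4,3)1 7/7
(4,4)1 4/4
(5,0)2 0/4
(5,1)1 5/7
(5,2)1 6/7
(5,4)1 3/4
(6,1)1 2/4
(6,2)2 0/4
(6,3)1 2/4
(6,4)2 0/2
The smallest same-type fraction is 0/4 at (5,0), which reduces to 0/1. Any threshold above that leaves this resident unsatisfied.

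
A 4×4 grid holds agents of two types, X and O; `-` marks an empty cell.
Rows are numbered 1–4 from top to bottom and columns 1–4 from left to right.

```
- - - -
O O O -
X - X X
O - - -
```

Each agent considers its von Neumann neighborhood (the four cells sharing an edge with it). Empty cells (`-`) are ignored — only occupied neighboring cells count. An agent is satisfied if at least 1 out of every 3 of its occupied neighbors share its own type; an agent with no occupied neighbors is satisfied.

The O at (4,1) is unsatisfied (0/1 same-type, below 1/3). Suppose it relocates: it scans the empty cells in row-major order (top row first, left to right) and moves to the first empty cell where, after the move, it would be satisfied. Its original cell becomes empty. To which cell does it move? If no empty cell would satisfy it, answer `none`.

(1,1)

Vacating (4,1). Empty cells in order:
  (1,1): 1/1 same-type → satisfied — stop here.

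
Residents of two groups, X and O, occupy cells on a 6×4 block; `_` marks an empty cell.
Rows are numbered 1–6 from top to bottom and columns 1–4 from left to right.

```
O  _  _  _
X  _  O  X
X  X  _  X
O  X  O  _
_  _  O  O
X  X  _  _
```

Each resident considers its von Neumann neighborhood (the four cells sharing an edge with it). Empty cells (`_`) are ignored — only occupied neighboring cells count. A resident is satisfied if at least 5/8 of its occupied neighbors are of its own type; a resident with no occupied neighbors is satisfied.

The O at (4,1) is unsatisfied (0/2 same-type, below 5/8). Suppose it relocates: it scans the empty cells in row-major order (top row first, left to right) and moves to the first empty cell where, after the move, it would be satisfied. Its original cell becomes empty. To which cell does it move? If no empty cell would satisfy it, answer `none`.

(1,2)

Vacating (4,1). Empty cells in order:
  (1,2): 1/1 same-type → satisfied — stop here.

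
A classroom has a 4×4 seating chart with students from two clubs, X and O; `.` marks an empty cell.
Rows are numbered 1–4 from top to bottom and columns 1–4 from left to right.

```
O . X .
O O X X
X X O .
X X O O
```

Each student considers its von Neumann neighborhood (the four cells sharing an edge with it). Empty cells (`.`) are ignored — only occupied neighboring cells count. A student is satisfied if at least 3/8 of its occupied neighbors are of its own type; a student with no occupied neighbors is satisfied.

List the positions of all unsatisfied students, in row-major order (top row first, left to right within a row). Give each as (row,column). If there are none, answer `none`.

Row 1: (1,1)O 1/1 ok · (1,3)X 1/1 ok
Row 2: (2,1)O 2/3 ok · (2,2)O 1/3 unhappy · (2,3)X 2/4 ok · (2,4)X 1/1 ok
Row 3: (3,1)X 2/3 ok · (3,2)X 2/4 ok · (3,3)O 1/3 unhappy
Row 4: (4,1)X 2/2 ok · (4,2)X 2/3 ok · (4,3)O 2/3 ok · (4,4)O 1/1 ok

(2,2), (3,3)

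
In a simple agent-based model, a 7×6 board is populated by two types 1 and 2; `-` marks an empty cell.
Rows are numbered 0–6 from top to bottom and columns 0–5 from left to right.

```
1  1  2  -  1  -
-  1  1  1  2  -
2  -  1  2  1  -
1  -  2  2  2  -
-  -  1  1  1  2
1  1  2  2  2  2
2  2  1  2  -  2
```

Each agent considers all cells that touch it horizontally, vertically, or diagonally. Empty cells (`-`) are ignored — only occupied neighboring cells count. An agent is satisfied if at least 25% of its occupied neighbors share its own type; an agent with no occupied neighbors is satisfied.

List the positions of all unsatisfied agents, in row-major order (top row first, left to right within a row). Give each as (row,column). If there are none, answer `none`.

(0,2), (2,0), (2,4), (3,0), (4,4), (6,2)

(0,0)1 2/2 satisfied
(0,1)1 3/4 satisfied
(0,2)2 0/4 not
(0,4)1 1/2 satisfied
(1,1)1 4/6 satisfied
(1,2)1 4/6 satisfied
(1,3)1 4/7 satisfied
(1,4)2 1/4 satisfied
(2,0)2 0/2 not
(2,2)1 3/6 satisfied
(2,3)2 4/8 satisfied
(2,4)1 1/5 not
(3,0)1 0/1 not
(3,2)2 2/5 satisfied
(3,3)2 3/8 satisfied
(3,4)2 3/6 satisfied
(4,2)1 2/6 satisfied
(4,3)1 2/8 satisfied
(4,4)1 1/7 not
(4,5)2 3/4 satisfied
(5,0)1 1/3 satisfied
(5,1)1 3/6 satisfied
(5,2)2 3/7 satisfied
(5,3)2 3/7 satisfied
(5,4)2 5/7 satisfied
(5,5)2 3/4 satisfied
(6,0)2 1/3 satisfied
(6,1)2 2/5 satisfied
(6,2)1 1/5 not
(6,3)2 3/4 satisfied
(6,5)2 2/2 satisfied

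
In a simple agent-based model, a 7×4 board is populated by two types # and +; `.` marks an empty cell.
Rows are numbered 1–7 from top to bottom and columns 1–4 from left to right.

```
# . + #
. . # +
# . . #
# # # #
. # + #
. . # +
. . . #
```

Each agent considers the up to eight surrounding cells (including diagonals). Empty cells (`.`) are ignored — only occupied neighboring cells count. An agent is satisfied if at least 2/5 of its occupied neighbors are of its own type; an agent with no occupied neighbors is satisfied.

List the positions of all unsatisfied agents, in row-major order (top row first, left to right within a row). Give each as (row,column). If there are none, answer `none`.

(1,1)# 0/0 ✓
(1,3)+ 1/3 ✗
(1,4)# 1/3 ✗
(2,3)# 2/4 ✓
(2,4)+ 1/4 ✗
(3,1)# 2/2 ✓
(3,4)# 3/4 ✓
(4,1)# 3/3 ✓
(4,2)# 4/5 ✓
(4,3)# 5/6 ✓
(4,4)# 3/4 ✓
(5,2)# 4/5 ✓
(5,3)+ 1/7 ✗
(5,4)# 3/5 ✓
(6,3)# 3/5 ✓
(6,4)+ 1/4 ✗
(7,4)# 1/2 ✓

(1,3), (1,4), (2,4), (5,3), (6,4)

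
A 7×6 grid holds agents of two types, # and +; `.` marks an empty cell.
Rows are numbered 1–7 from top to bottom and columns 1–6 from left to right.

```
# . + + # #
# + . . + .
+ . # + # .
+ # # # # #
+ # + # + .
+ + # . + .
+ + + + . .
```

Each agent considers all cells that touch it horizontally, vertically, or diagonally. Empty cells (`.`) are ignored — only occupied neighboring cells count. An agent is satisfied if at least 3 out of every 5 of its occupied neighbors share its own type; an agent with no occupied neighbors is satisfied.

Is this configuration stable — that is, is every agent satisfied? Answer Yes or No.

No

(1,1)# 1/2 unhappy
(1,3)+ 2/2 ok
(1,4)+ 2/3 ok
(1,5)# 1/3 unhappy
(1,6)# 1/2 unhappy
(2,1)# 1/3 unhappy
(2,2)+ 2/5 unhappy
(2,5)+ 2/5 unhappy
(3,1)+ 2/4 unhappy
(3,3)# 3/5 ok
(3,4)+ 1/6 unhappy
(3,5)# 3/5 ok
(4,1)+ 2/4 unhappy
(4,2)# 3/7 unhappy
(4,3)# 5/7 ok
(4,4)# 5/8 ok
(4,5)# 4/6 ok
(4,6)# 2/3 ok
(5,1)+ 3/5 ok
(5,2)# 3/8 unhappy
(5,3)+ 1/7 unhappy
(5,4)# 4/7 unhappy
(5,5)+ 1/5 unhappy
(6,1)+ 4/5 ok
(6,2)+ 6/8 ok
(6,3)# 2/7 unhappy
(6,5)+ 2/3 ok
(7,1)+ 3/3 ok
(7,2)+ 4/5 ok
(7,3)+ 3/4 ok
(7,4)+ 2/3 ok
For instance (1,1) has only 1/2 same-type neighbors, below 3/5.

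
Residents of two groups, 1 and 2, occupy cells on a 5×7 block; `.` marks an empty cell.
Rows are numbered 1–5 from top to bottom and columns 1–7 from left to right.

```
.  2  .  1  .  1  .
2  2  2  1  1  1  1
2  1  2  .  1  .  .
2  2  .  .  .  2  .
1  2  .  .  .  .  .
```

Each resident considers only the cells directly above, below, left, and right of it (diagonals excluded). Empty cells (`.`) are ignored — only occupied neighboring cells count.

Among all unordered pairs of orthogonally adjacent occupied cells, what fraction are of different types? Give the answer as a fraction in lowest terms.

Scan each occupied cell's neighbors to the right and below so each pair is counted once.
From row 1: 0 unlike of 3 pairs (running 0/3).
From row 2: 2 unlike of 10 pairs (running 2/13).
From row 3: 3 unlike of 4 pairs (running 5/17).
From row 4: 1 unlike of 3 pairs (running 6/20).
From row 5: 1 unlike of 1 pairs (running 7/21).
Total adjacent occupied pairs: 21; unlike-type pairs: 7.
7/21 reduces to 1/3.

1/3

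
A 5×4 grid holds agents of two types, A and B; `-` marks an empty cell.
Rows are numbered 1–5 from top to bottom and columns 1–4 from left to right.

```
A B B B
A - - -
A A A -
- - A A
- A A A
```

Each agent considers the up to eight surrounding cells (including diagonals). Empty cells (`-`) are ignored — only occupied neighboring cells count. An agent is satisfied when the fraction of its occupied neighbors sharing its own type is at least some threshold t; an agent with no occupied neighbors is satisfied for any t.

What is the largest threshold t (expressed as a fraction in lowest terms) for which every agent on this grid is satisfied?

(1,1)A 1/2
(1,2)B 1/3
(1,3)B 2/2
(1,4)B 1/1
(2,1)A 3/4
(3,1)A 2/2
(3,2)A 4/4
(3,3)A 3/3
(4,3)A 6/6
(4,4)A 4/4
(5,2)A 2/2
(5,3)A 4/4
(5,4)A 3/3
The smallest same-type fraction is 1/3 at (1,2), which reduces to 1/3. Any threshold above that leaves this agent unsatisfied.

1/3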